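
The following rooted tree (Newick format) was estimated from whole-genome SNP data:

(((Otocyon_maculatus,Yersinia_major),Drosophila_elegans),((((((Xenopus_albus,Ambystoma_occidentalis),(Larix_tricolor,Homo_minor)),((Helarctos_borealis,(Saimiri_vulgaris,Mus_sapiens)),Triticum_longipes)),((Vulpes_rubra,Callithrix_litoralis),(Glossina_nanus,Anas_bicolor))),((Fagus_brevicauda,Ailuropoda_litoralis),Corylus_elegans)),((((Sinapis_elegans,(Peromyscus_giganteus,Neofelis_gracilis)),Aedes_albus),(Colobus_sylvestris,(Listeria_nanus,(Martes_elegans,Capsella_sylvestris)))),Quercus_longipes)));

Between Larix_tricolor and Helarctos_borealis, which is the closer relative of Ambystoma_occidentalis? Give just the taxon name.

Larix_tricolor

The MRCA of Ambystoma_occidentalis and Larix_tricolor subtends ((Xenopus_albus,Ambystoma_occidentalis),(Larix_tricolor,Homo_minor)) (4 taxa).
The MRCA of Ambystoma_occidentalis and Helarctos_borealis subtends (((Xenopus_albus,Ambystoma_occidentalis),(Larix_tricolor,Homo_minor)),((Helarctos_borealis,(Saimiri_vulgaris,Mus_sapiens)),Triticum_longipes)) (8 taxa).
The first is nested inside the second, so Ambystoma_occidentalis shares a more recent common ancestor with Larix_tricolor.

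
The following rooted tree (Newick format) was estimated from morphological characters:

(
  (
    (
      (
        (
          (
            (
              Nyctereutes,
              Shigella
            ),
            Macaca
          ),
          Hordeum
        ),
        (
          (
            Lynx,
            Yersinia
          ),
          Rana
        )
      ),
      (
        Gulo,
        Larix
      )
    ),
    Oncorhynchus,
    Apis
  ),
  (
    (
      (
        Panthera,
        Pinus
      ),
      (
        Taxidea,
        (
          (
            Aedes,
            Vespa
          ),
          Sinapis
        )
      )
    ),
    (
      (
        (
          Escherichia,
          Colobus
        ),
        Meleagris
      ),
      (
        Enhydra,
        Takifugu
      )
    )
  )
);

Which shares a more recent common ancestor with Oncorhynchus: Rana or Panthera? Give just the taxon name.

Rana

The MRCA of Oncorhynchus and Rana subtends ((((((Nyctereutes,Shigella),Macaca),Hordeum),((Lynx,Yersinia),Rana)),(Gulo,Larix)),Oncorhynchus,Apis) (11 taxa).
The MRCA of Oncorhynchus and Panthera is the root, subtending the entire tree (22 taxa).
The first is nested inside the second, so Oncorhynchus shares a more recent common ancestor with Rana.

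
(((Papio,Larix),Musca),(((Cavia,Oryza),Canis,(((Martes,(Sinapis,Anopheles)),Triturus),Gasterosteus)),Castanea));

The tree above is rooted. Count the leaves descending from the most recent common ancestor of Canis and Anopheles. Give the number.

The MRCA of Canis and Anopheles is the node subtending ((Cavia,Oryza),Canis,(((Martes,(Sinapis,Anopheles)),Triturus),Gasterosteus)).
That clade contains 8 terminal taxa: Anopheles, Canis, Cavia, Gasterosteus, Martes, Oryza, Sinapis, Triturus.

8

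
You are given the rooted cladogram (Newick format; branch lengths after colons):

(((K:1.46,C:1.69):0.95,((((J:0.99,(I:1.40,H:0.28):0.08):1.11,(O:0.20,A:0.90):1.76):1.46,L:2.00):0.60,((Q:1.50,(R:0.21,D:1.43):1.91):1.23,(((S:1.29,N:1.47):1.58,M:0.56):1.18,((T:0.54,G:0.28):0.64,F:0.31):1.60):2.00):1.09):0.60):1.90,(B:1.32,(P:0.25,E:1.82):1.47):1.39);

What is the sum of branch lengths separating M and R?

7.09

The path runs M → … → MRCA → … → R; the MRCA is the node subtending ((Q,(R,D)),(((S,N),M),((T,G),F))).
Branch lengths along that path: 0.56 + 1.18 + 2.00 + 1.23 + 1.91 + 0.21 = 7.09.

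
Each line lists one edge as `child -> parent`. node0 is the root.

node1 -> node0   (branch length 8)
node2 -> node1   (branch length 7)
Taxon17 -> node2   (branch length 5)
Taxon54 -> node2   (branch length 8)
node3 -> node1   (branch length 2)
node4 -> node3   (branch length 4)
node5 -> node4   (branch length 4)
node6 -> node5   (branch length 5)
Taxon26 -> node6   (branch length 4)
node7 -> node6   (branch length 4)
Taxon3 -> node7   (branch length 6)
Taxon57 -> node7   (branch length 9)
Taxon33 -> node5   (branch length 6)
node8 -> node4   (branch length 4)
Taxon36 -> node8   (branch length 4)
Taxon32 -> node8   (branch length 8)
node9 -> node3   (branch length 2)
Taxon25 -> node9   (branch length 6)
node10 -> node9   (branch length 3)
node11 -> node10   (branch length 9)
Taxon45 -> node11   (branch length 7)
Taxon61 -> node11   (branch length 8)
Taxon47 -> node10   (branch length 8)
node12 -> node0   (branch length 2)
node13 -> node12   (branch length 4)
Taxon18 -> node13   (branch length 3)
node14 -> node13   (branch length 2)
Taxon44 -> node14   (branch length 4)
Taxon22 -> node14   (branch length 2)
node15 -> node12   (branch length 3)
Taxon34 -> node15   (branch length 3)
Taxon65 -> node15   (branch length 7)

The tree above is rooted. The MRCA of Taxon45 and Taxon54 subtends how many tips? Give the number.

12

The MRCA of Taxon45 and Taxon54 is the node subtending ((Taxon17,Taxon54),((((Taxon26,(Taxon3,Taxon57)),Taxon33),(Taxon36,Taxon32)),(Taxon25,((Taxon45,Taxon61),Taxon47)))).
That clade contains 12 terminal taxa: Taxon17, Taxon25, Taxon26, Taxon3, Taxon32, Taxon33, Taxon36, Taxon45, Taxon47, Taxon54, Taxon57, Taxon61.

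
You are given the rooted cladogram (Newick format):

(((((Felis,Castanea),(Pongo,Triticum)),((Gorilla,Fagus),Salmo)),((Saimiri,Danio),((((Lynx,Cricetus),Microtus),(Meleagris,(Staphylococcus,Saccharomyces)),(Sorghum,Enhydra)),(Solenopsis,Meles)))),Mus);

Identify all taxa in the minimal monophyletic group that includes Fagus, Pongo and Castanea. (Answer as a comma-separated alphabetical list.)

Tracing Fagus: it sits inside (Gorilla,Fagus).
Tracing Pongo: it sits inside (Pongo,Triticum).
Tracing Castanea: it sits inside (Felis,Castanea).
The smallest clade enclosing all 3 is (((Felis,Castanea),(Pongo,Triticum)),((Gorilla,Fagus),Salmo)); the answer is its 7 terminal taxa in alphabetical order.

Castanea, Fagus, Felis, Gorilla, Pongo, Salmo, Triticum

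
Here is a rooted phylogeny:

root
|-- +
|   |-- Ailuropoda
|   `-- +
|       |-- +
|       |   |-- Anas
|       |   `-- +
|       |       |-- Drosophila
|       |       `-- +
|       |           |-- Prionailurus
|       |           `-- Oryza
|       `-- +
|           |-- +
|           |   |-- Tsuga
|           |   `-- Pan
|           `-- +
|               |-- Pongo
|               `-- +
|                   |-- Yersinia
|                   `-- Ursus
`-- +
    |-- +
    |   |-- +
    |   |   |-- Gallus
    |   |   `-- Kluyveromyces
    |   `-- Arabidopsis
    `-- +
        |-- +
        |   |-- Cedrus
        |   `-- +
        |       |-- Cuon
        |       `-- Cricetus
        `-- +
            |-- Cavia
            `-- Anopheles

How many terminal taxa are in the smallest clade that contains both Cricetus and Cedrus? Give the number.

The MRCA of Cricetus and Cedrus is the node subtending (Cedrus,(Cuon,Cricetus)).
That clade contains 3 terminal taxa: Cedrus, Cricetus, Cuon.

3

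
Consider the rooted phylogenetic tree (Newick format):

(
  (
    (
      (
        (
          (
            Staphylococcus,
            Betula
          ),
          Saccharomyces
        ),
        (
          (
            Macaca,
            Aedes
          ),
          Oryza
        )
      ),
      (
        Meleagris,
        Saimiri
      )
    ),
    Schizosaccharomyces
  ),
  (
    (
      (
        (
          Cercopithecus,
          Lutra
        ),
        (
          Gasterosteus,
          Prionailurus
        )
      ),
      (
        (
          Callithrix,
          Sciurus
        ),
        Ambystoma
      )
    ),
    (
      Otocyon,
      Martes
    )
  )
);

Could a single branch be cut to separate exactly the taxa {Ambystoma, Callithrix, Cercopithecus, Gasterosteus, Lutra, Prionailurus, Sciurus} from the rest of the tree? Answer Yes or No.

Yes

The most recent common ancestor of these taxa subtends (((Cercopithecus,Lutra),(Gasterosteus,Prionailurus)),((Callithrix,Sciurus),Ambystoma)).
That clade has exactly 7 tips — every listed taxon and nothing else — so the group is monophyletic.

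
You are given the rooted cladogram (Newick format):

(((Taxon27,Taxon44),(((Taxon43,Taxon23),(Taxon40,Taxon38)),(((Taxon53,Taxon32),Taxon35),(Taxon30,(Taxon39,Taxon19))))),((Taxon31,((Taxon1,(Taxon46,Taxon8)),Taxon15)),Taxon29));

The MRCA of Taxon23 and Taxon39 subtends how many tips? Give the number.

10

The MRCA of Taxon23 and Taxon39 is the node subtending (((Taxon43,Taxon23),(Taxon40,Taxon38)),(((Taxon53,Taxon32),Taxon35),(Taxon30,(Taxon39,Taxon19)))).
That clade contains 10 terminal taxa: Taxon19, Taxon23, Taxon30, Taxon32, Taxon35, Taxon38, Taxon39, Taxon40, Taxon43, Taxon53.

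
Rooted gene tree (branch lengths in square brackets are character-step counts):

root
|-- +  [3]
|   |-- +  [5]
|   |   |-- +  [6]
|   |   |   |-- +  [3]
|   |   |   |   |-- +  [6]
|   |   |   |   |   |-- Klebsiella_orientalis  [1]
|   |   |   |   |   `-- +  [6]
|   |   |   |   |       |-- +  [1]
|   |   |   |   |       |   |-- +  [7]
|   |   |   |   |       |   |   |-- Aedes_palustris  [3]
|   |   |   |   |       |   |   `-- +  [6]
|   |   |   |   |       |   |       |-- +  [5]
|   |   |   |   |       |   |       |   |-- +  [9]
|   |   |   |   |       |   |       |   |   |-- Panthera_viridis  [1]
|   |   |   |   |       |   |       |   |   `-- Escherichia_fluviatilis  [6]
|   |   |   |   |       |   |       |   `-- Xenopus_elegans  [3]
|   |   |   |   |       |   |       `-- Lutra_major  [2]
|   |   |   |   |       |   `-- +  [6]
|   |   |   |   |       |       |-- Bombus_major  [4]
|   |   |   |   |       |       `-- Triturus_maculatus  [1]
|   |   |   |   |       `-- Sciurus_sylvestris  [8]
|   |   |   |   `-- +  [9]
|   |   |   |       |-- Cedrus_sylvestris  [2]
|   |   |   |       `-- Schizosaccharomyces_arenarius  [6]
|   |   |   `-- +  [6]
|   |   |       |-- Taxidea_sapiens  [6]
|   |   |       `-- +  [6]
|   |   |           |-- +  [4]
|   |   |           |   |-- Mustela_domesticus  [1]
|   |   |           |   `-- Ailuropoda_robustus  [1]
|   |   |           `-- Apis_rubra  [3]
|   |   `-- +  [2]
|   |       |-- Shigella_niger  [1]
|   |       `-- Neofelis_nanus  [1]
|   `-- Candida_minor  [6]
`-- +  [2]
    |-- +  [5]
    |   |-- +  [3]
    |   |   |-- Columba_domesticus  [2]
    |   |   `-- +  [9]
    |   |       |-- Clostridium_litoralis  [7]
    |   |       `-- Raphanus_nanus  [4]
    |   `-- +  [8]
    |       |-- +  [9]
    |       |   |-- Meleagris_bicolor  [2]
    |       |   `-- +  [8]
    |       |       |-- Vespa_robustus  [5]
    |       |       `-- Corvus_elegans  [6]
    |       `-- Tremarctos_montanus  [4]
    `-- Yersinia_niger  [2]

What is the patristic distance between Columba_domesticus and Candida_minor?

21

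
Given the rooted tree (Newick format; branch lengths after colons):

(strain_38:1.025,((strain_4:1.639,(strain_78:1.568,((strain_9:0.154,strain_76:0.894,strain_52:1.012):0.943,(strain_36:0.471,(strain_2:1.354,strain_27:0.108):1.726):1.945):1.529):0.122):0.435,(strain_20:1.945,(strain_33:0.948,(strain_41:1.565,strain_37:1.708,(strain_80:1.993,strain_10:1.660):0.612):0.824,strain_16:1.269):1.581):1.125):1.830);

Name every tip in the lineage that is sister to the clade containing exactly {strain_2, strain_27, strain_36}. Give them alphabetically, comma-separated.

The clade containing exactly {strain_2, strain_27, strain_36} attaches to the tree at the node subtending ((strain_9,strain_76,strain_52),(strain_36,(strain_2,strain_27))).
The other lineage descending from that same node — the sister group — is (strain_9,strain_76,strain_52); its 3 tips in alphabetical order are the answer.

strain_52, strain_76, strain_9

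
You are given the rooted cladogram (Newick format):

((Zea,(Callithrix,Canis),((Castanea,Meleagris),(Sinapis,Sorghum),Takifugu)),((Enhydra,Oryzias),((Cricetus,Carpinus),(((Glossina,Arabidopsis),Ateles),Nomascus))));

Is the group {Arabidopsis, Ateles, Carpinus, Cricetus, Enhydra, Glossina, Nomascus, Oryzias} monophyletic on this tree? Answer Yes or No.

Yes

The most recent common ancestor of these taxa subtends ((Enhydra,Oryzias),((Cricetus,Carpinus),(((Glossina,Arabidopsis),Ateles),Nomascus))).
That clade has exactly 8 tips — every listed taxon and nothing else — so the group is monophyletic.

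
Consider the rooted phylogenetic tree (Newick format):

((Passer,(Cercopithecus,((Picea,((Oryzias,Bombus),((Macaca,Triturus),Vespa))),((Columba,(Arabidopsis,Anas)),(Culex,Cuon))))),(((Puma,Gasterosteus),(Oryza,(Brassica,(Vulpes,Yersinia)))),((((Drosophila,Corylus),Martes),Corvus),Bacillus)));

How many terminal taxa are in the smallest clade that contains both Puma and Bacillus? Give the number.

11

The MRCA of Puma and Bacillus is the node subtending (((Puma,Gasterosteus),(Oryza,(Brassica,(Vulpes,Yersinia)))),((((Drosophila,Corylus),Martes),Corvus),Bacillus)).
That clade contains 11 terminal taxa: Bacillus, Brassica, Corvus, Corylus, Drosophila, Gasterosteus, Martes, Oryza, Puma, Vulpes, Yersinia.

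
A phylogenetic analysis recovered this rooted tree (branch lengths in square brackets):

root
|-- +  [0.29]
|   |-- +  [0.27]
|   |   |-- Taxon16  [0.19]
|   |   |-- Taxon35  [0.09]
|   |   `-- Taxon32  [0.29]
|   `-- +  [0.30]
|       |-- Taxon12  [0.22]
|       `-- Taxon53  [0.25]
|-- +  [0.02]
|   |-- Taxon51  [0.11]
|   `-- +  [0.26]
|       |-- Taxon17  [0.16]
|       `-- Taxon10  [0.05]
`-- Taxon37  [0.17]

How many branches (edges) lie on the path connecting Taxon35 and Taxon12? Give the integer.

4

The MRCA of Taxon35 and Taxon12 is the node subtending ((Taxon16,Taxon35,Taxon32),(Taxon12,Taxon53)).
From Taxon35 up to that node: 2 branches. From Taxon12 up to the same node: 2 branches. Total: 2 + 2 = 4.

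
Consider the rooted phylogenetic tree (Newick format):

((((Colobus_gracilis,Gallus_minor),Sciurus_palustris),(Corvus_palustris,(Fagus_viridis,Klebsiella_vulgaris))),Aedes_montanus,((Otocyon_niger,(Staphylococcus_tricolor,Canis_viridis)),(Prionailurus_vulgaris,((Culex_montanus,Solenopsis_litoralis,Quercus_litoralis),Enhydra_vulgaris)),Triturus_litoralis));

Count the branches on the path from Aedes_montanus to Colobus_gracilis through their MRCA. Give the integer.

The MRCA of Aedes_montanus and Colobus_gracilis is the root of the tree.
From Aedes_montanus up to that node: 1 branch. From Colobus_gracilis up to the same node: 4 branches. Total: 1 + 4 = 5.

5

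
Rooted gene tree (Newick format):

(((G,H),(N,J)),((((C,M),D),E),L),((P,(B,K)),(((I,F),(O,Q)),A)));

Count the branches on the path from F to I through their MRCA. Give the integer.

2

The MRCA of F and I is the node subtending (I,F).
From F up to that node: 1 branch. From I up to the same node: 1 branch. Total: 1 + 1 = 2.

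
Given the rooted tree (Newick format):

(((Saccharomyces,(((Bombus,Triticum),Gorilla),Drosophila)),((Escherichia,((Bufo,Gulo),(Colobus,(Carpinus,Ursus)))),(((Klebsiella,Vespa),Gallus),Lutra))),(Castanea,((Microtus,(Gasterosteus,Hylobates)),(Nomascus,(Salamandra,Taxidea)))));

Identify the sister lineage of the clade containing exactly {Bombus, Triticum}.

Gorilla

The clade containing exactly {Bombus, Triticum} attaches to the tree at the node subtending ((Bombus,Triticum),Gorilla).
The other lineage descending from that same node — the sister group — is the single tip Gorilla.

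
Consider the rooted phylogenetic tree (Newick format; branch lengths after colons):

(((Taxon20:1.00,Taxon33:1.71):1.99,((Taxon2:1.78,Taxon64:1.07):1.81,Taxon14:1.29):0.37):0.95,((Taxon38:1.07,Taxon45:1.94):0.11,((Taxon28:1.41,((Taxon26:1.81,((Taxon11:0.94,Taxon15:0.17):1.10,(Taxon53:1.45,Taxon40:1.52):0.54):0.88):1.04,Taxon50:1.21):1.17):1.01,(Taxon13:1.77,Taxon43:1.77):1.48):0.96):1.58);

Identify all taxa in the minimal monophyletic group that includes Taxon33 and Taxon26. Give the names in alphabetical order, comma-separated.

Taxon11, Taxon13, Taxon14, Taxon15, Taxon2, Taxon20, Taxon26, Taxon28, Taxon33, Taxon38, Taxon40, Taxon43, Taxon45, Taxon50, Taxon53, Taxon64

Tracing Taxon33: it sits inside (Taxon20,Taxon33).
Tracing Taxon26: it sits inside (Taxon26,((Taxon11,Taxon15),(Taxon53,Taxon40))).
The smallest clade enclosing both is the whole tree (their MRCA is the root), so the answer is all 16 tips in alphabetical order.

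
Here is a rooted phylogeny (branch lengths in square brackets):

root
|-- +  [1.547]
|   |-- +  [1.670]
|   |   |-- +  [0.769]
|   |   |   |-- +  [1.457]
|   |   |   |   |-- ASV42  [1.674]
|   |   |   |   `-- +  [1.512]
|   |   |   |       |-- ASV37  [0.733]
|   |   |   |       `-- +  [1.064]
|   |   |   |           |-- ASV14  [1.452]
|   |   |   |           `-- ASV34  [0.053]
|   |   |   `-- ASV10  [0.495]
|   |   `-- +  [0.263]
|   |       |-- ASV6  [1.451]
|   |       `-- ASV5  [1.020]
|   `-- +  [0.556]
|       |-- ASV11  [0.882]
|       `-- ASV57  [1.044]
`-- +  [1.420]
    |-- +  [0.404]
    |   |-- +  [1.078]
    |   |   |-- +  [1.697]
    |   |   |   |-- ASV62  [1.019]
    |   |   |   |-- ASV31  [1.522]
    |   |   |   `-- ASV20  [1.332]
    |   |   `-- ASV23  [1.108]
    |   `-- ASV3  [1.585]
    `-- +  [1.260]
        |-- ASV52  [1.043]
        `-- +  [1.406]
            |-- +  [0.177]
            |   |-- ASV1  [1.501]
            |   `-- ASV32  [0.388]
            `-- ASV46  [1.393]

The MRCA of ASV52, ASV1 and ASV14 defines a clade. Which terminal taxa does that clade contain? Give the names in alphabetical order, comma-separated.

Tracing ASV52: it sits inside (ASV52,((ASV1,ASV32),ASV46)).
Tracing ASV1: it sits inside (ASV1,ASV32).
Tracing ASV14: it sits inside (ASV14,ASV34).
The smallest clade enclosing all 3 is the whole tree (their MRCA is the root), so the answer is all 18 tips in alphabetical order.

ASV1, ASV10, ASV11, ASV14, ASV20, ASV23, ASV3, ASV31, ASV32, ASV34, ASV37, ASV42, ASV46, ASV5, ASV52, ASV57, ASV6, ASV62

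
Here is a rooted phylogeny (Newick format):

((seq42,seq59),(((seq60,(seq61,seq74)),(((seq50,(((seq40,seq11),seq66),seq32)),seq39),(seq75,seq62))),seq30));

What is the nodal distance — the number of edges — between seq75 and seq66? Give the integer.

7

The MRCA of seq75 and seq66 is the node subtending (((seq50,(((seq40,seq11),seq66),seq32)),seq39),(seq75,seq62)).
From seq75 up to that node: 2 branches. From seq66 up to the same node: 5 branches. Total: 2 + 5 = 7.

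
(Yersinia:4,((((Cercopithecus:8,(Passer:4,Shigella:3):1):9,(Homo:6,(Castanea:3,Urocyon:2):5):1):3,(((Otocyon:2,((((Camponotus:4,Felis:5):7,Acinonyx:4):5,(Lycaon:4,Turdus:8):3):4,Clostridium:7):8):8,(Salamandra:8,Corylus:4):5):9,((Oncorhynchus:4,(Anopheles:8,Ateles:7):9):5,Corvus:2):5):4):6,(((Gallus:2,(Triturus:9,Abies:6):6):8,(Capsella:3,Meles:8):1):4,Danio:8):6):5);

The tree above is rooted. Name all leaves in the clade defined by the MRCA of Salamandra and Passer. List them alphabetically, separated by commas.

Acinonyx, Anopheles, Ateles, Camponotus, Castanea, Cercopithecus, Clostridium, Corvus, Corylus, Felis, Homo, Lycaon, Oncorhynchus, Otocyon, Passer, Salamandra, Shigella, Turdus, Urocyon

Tracing Salamandra: it sits inside (Salamandra,Corylus).
Tracing Passer: it sits inside (Passer,Shigella).
The smallest clade enclosing both is (((Cercopithecus,(Passer,Shigella)),(Homo,(Castanea,Urocyon))),(((Otocyon,((((Camponotus,Felis),Acinonyx),(Lycaon,Turdus)),Clostridium)),(Salamandra,Corylus)),((Oncorhynchus,(Anopheles,Ateles)),Corvus))); the answer is its 19 terminal taxa in alphabetical order.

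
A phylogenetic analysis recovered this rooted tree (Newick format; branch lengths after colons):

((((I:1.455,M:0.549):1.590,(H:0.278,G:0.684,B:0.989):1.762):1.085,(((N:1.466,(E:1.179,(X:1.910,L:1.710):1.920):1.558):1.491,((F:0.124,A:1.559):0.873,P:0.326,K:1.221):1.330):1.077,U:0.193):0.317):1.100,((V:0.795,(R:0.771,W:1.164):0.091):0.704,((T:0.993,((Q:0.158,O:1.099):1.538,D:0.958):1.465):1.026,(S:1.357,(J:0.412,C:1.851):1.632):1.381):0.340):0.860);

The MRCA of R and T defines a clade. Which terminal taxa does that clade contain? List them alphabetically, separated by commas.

C, D, J, O, Q, R, S, T, V, W

Tracing R: it sits inside (R,W).
Tracing T: it sits inside (T,((Q,O),D)).
The smallest clade enclosing both is ((V,(R,W)),((T,((Q,O),D)),(S,(J,C)))); the answer is its 10 terminal taxa in alphabetical order.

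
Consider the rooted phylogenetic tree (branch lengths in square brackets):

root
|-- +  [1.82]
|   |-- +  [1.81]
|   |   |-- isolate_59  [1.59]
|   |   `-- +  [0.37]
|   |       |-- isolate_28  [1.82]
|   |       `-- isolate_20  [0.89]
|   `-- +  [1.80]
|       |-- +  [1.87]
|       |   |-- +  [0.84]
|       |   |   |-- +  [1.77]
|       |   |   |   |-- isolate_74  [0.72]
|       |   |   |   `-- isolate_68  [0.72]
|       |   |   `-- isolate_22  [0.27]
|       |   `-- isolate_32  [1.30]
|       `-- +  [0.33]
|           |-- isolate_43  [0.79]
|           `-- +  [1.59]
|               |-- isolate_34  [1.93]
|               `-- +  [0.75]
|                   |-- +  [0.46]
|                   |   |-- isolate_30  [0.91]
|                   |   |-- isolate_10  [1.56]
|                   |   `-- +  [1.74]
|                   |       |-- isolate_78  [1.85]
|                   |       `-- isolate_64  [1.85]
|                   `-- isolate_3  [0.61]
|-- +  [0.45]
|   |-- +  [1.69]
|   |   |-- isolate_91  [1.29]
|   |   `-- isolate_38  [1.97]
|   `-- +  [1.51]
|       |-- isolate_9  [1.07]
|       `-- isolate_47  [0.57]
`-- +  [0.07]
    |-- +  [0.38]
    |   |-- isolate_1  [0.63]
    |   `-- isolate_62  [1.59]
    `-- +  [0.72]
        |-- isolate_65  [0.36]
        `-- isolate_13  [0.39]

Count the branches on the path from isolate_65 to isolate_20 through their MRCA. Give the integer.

7

The MRCA of isolate_65 and isolate_20 is the root of the tree.
From isolate_65 up to that node: 3 branches. From isolate_20 up to the same node: 4 branches. Total: 3 + 4 = 7.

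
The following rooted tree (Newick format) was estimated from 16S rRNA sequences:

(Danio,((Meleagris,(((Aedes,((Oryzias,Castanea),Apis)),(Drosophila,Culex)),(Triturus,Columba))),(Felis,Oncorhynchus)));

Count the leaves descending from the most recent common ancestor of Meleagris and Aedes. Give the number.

9

The MRCA of Meleagris and Aedes is the node subtending (Meleagris,(((Aedes,((Oryzias,Castanea),Apis)),(Drosophila,Culex)),(Triturus,Columba))).
That clade contains 9 terminal taxa: Aedes, Apis, Castanea, Columba, Culex, Drosophila, Meleagris, Oryzias, Triturus.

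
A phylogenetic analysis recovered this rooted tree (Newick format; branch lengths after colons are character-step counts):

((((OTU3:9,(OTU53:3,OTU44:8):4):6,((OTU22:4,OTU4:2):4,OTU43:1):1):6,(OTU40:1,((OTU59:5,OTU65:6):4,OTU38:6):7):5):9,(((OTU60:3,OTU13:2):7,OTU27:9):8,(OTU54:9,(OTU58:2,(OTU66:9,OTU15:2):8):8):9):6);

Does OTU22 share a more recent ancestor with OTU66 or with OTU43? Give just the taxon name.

OTU43

The MRCA of OTU22 and OTU43 subtends ((OTU22,OTU4),OTU43) (3 taxa).
The MRCA of OTU22 and OTU66 is the root, subtending the entire tree (17 taxa).
The first is nested inside the second, so OTU22 shares a more recent common ancestor with OTU43.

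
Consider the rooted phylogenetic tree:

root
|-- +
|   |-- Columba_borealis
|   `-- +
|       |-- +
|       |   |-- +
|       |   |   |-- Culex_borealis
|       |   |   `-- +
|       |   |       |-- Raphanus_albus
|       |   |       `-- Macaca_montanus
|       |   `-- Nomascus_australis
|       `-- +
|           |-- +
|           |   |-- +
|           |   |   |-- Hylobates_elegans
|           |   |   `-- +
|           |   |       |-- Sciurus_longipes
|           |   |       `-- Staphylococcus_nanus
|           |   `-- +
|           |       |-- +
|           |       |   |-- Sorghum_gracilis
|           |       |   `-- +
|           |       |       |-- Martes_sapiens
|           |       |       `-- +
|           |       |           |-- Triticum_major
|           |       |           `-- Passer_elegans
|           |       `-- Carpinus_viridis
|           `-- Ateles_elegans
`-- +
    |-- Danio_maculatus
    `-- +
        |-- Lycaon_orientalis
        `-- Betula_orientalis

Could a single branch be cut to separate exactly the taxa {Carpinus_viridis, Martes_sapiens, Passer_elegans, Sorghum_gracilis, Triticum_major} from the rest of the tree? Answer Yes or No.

The most recent common ancestor of these taxa subtends ((Sorghum_gracilis,(Martes_sapiens,(Triticum_major,Passer_elegans))),Carpinus_viridis).
That clade has exactly 5 tips — every listed taxon and nothing else — so the group is monophyletic.

Yes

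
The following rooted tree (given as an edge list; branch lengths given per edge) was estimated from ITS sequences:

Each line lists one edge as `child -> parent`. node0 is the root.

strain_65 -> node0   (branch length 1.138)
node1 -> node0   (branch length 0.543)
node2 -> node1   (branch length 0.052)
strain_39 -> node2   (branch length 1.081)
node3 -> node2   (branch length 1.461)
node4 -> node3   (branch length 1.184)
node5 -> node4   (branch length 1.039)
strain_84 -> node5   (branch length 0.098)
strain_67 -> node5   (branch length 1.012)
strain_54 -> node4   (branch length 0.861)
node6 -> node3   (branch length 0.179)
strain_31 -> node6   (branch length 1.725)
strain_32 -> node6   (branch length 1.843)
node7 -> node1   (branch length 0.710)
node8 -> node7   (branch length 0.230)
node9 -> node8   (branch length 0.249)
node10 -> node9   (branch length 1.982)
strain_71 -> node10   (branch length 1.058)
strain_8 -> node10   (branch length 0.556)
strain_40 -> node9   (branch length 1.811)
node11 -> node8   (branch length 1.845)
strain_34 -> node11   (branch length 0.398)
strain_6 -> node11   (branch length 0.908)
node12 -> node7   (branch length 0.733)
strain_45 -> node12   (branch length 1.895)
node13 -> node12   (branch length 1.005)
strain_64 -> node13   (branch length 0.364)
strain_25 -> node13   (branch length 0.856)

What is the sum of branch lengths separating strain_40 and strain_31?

6.417

The path runs strain_40 → … → MRCA → … → strain_31; the MRCA is the node subtending ((strain_39,(((strain_84,strain_67),strain_54),(strain_31,strain_32))),((((strain_71,strain_8),strain_40),(strain_34,strain_6)),(strain_45,(strain_64,strain_25)))).
Branch lengths along that path: 1.811 + 0.249 + 0.230 + 0.710 + 0.052 + 1.461 + 0.179 + 1.725 = 6.417.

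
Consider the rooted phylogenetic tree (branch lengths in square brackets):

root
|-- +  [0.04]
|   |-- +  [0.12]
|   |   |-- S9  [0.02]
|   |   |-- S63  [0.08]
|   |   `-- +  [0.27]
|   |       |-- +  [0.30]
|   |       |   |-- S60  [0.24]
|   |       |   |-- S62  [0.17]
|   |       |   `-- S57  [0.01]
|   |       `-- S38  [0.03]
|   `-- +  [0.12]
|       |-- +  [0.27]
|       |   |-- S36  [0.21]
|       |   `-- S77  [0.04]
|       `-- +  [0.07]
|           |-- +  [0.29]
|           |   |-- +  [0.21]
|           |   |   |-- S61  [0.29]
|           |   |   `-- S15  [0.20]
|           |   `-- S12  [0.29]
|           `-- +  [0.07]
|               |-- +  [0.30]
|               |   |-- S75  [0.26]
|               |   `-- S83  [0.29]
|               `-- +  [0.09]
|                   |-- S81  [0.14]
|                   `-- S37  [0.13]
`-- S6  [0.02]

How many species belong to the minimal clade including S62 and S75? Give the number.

15

The MRCA of S62 and S75 is the node subtending ((S9,S63,((S60,S62,S57),S38)),((S36,S77),(((S61,S15),S12),((S75,S83),(S81,S37))))).
That clade contains 15 terminal taxa: S12, S15, S36, S37, S38, S57, S60, S61, S62, S63, S75, S77, S81, S83, S9.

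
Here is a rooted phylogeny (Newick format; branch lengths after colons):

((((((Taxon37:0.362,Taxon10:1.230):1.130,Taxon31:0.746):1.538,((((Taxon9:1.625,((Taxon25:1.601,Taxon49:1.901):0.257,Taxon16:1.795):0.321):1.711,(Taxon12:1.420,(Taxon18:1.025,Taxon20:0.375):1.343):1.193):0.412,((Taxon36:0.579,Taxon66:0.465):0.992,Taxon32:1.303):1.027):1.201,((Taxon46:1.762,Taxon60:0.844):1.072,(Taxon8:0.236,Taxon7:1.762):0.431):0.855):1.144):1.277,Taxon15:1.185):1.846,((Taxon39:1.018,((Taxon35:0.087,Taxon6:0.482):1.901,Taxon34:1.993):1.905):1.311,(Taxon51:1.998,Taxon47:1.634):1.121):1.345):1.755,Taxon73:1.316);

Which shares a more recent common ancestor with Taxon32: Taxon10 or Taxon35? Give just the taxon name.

The MRCA of Taxon32 and Taxon10 subtends (((Taxon37,Taxon10),Taxon31),((((Taxon9,((Taxon25,Taxon49),Taxon16)),(Taxon12,(Taxon18,Taxon20))),((Taxon36,Taxon66),Taxon32)),((Taxon46,Taxon60),(Taxon8,Taxon7)))) (17 taxa).
The MRCA of Taxon32 and Taxon35 subtends (((((Taxon37,Taxon10),Taxon31),((((Taxon9,((Taxon25,Taxon49),Taxon16)),(Taxon12,(Taxon18,Taxon20))),((Taxon36,Taxon66),Taxon32)),((Taxon46,Taxon60),(Taxon8,Taxon7)))),Taxon15),((Taxon39,((Taxon35,Taxon6),Taxon34)),(Taxon51,Taxon47))) (24 taxa).
The first is nested inside the second, so Taxon32 shares a more recent common ancestor with Taxon10.

Taxon10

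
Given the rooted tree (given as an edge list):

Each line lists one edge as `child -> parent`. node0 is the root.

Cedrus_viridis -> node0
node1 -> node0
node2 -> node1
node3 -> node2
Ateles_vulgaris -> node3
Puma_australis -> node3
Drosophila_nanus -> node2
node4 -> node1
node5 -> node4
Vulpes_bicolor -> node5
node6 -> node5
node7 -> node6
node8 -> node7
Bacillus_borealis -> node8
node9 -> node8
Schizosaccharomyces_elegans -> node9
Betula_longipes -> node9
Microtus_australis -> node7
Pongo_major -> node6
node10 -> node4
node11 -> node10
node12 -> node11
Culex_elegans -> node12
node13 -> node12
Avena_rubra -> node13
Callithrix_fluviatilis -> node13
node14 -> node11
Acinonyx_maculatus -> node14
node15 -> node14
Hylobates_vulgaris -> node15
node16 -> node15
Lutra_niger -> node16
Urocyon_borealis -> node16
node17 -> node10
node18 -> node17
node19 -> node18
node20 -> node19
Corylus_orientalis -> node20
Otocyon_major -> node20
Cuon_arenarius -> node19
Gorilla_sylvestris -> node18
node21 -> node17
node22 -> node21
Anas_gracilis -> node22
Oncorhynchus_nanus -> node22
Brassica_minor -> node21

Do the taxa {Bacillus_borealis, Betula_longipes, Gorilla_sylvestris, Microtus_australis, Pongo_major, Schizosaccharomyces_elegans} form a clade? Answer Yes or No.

The MRCA of the listed taxa subtends ((Vulpes_bicolor,(((Bacillus_borealis,(Schizosaccharomyces_elegans,Betula_longipes)),Microtus_australis),Pongo_major)),(((Culex_elegans,(Avena_rubra,Callithrix_fluviatilis)),(Acinonyx_maculatus,(Hylobates_vulgaris,(Lutra_niger,Urocyon_borealis)))),((((Corylus_orientalis,Otocyon_major),Cuon_arenarius),Gorilla_sylvestris),((Anas_gracilis,Oncorhynchus_nanus),Brassica_minor)))).
That clade also contains Acinonyx_maculatus, Anas_gracilis, Avena_rubra, Brassica_minor, Callithrix_fluviatilis, Corylus_orientalis, Culex_elegans, Cuon_arenarius, Hylobates_vulgaris, Lutra_niger, Oncorhynchus_nanus, Otocyon_major, Urocyon_borealis, Vulpes_bicolor, which are not in the proposed group, so the group is not monophyletic.

No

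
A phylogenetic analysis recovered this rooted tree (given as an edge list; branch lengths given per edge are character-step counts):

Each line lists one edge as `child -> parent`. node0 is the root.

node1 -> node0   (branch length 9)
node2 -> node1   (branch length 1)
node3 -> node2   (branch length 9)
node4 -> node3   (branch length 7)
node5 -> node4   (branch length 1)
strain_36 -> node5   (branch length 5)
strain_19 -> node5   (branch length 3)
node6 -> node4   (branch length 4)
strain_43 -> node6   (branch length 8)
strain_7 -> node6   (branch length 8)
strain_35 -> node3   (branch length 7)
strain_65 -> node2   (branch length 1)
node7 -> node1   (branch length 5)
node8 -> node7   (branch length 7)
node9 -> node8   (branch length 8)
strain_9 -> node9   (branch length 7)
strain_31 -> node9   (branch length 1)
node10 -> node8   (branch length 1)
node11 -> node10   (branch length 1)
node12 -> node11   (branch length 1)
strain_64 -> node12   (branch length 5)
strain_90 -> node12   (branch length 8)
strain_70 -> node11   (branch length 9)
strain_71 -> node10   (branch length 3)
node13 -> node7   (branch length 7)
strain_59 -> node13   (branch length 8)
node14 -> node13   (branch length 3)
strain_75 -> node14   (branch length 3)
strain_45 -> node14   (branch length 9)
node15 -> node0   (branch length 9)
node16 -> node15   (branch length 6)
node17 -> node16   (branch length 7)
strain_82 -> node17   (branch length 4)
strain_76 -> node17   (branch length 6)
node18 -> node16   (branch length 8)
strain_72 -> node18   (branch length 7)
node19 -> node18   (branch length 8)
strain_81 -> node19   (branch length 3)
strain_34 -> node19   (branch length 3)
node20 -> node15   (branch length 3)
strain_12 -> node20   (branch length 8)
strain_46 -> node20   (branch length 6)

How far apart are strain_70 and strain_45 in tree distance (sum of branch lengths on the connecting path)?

The path runs strain_70 → … → MRCA → … → strain_45; the MRCA is the node subtending (((strain_9,strain_31),(((strain_64,strain_90),strain_70),strain_71)),(strain_59,(strain_75,strain_45))).
Branch lengths along that path: 9 + 1 + 1 + 7 + 7 + 3 + 9 = 37.

37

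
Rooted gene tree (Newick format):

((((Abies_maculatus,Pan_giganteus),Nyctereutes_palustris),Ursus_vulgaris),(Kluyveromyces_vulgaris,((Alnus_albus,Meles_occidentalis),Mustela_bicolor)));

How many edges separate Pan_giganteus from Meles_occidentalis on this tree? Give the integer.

The MRCA of Pan_giganteus and Meles_occidentalis is the root of the tree.
From Pan_giganteus up to that node: 4 branches. From Meles_occidentalis up to the same node: 4 branches. Total: 4 + 4 = 8.

8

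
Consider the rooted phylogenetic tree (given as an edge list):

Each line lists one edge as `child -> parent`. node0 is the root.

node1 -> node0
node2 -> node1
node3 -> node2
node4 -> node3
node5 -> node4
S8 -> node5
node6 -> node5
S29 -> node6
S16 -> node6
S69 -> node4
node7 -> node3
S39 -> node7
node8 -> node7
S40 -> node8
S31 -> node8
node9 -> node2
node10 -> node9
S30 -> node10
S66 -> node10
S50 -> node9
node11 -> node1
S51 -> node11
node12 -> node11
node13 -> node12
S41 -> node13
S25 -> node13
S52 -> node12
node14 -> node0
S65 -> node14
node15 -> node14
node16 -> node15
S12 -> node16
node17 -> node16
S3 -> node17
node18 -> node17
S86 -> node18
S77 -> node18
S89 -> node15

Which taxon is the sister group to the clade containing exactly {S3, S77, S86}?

The clade containing exactly {S3, S77, S86} attaches to the tree at the node subtending (S12,(S3,(S86,S77))).
The other lineage descending from that same node — the sister group — is the single tip S12.

S12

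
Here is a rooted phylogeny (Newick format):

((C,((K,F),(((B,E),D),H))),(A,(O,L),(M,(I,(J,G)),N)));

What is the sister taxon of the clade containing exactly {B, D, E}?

H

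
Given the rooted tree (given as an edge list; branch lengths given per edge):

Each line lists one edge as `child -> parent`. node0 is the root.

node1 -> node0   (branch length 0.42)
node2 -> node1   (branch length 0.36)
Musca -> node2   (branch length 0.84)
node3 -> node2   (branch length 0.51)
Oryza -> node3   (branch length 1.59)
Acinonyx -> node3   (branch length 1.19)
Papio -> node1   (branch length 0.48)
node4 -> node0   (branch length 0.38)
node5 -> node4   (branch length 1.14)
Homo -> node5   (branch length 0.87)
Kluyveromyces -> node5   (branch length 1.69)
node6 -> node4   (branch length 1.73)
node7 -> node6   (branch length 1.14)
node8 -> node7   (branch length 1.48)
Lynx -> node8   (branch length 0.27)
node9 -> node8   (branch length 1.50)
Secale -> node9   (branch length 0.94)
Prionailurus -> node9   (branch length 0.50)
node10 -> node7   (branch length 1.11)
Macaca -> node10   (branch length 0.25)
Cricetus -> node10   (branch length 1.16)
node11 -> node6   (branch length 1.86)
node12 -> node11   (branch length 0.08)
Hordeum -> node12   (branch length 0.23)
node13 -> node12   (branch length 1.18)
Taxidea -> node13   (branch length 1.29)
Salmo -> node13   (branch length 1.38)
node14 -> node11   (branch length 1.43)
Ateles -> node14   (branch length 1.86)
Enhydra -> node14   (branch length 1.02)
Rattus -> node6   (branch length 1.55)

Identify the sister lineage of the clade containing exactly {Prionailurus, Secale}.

The clade containing exactly {Prionailurus, Secale} attaches to the tree at the node subtending (Lynx,(Secale,Prionailurus)).
The other lineage descending from that same node — the sister group — is the single tip Lynx.

Lynx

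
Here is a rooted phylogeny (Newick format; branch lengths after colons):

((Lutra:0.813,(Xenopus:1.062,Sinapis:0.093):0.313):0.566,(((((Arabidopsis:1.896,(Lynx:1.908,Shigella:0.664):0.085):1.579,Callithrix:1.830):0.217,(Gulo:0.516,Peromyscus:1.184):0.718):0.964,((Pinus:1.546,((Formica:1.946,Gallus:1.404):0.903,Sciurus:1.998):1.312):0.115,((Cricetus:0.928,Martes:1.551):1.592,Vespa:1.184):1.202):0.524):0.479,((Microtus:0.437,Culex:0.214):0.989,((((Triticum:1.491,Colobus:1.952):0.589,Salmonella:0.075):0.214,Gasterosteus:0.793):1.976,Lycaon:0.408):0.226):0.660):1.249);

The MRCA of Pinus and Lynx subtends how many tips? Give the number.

The MRCA of Pinus and Lynx is the node subtending ((((Arabidopsis,(Lynx,Shigella)),Callithrix),(Gulo,Peromyscus)),((Pinus,((Formica,Gallus),Sciurus)),((Cricetus,Martes),Vespa))).
That clade contains 13 terminal taxa: Arabidopsis, Callithrix, Cricetus, Formica, Gallus, Gulo, Lynx, Martes, Peromyscus, Pinus, Sciurus, Shigella, Vespa.

13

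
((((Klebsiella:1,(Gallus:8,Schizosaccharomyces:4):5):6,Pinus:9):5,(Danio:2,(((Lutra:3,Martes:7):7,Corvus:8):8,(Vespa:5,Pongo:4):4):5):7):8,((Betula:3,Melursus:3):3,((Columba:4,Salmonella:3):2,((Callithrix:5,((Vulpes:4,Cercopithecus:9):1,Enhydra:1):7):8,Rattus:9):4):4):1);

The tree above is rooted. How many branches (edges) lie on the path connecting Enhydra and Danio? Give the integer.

9

The MRCA of Enhydra and Danio is the root of the tree.
From Enhydra up to that node: 6 branches. From Danio up to the same node: 3 branches. Total: 6 + 3 = 9.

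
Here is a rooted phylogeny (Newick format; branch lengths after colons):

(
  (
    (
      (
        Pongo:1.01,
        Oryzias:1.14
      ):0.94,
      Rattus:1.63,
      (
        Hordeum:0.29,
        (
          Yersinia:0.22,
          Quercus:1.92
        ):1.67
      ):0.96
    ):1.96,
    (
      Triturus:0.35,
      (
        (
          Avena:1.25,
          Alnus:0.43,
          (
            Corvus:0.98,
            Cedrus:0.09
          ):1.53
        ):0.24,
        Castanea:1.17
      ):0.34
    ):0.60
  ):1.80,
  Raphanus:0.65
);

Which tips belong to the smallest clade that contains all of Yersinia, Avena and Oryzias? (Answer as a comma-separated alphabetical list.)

Tracing Yersinia: it sits inside (Yersinia,Quercus).
Tracing Avena: it sits inside (Avena,Alnus,(Corvus,Cedrus)).
Tracing Oryzias: it sits inside (Pongo,Oryzias).
The smallest clade enclosing all 3 is (((Pongo,Oryzias),Rattus,(Hordeum,(Yersinia,Quercus))),(Triturus,((Avena,Alnus,(Corvus,Cedrus)),Castanea))); the answer is its 12 terminal taxa in alphabetical order.

Alnus, Avena, Castanea, Cedrus, Corvus, Hordeum, Oryzias, Pongo, Quercus, Rattus, Triturus, Yersinia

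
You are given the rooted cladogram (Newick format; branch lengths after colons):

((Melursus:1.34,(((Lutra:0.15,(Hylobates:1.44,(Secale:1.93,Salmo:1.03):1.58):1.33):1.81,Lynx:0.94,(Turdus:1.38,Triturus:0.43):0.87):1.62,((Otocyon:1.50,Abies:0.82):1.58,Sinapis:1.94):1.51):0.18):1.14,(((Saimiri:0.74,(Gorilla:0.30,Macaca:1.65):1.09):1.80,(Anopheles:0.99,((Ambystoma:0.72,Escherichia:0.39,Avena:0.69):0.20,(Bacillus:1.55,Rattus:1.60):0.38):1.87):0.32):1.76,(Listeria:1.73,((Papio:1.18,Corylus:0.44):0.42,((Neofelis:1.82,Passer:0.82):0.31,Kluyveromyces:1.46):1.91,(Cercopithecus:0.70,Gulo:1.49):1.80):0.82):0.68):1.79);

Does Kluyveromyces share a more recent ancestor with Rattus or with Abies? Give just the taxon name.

The MRCA of Kluyveromyces and Rattus subtends (((Saimiri,(Gorilla,Macaca)),(Anopheles,((Ambystoma,Escherichia,Avena),(Bacillus,Rattus)))),(Listeria,((Papio,Corylus),((Neofelis,Passer),Kluyveromyces),(Cercopithecus,Gulo)))) (17 taxa).
The MRCA of Kluyveromyces and Abies is the root, subtending the entire tree (28 taxa).
The first is nested inside the second, so Kluyveromyces shares a more recent common ancestor with Rattus.

Rattus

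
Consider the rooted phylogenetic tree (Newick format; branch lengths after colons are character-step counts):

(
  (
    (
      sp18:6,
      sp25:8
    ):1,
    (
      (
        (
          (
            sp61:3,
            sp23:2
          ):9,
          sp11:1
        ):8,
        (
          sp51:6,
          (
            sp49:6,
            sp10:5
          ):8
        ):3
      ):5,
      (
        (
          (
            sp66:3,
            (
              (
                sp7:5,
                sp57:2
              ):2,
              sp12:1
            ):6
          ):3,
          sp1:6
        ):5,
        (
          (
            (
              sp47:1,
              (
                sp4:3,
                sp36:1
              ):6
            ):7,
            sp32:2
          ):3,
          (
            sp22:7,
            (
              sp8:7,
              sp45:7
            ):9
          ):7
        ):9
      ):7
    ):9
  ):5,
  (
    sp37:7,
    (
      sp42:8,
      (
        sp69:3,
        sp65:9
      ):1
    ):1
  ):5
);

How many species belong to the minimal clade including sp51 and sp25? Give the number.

20

The MRCA of sp51 and sp25 is the node subtending ((sp18,sp25),((((sp61,sp23),sp11),(sp51,(sp49,sp10))),(((sp66,((sp7,sp57),sp12)),sp1),(((sp47,(sp4,sp36)),sp32),(sp22,(sp8,sp45)))))).
That clade contains 20 terminal taxa: sp1, sp10, sp11, sp12, sp18, sp22, sp23, sp25, sp32, sp36, sp4, sp45, sp47, sp49, sp51, sp57, sp61, sp66, sp7, sp8.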